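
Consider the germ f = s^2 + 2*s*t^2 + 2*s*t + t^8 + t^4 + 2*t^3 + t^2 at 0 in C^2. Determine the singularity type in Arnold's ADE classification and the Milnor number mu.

Type A_7, Milnor number mu = 7.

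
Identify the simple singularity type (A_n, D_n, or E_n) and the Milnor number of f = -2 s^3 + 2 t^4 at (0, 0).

Type E_6, Milnor number mu = 6.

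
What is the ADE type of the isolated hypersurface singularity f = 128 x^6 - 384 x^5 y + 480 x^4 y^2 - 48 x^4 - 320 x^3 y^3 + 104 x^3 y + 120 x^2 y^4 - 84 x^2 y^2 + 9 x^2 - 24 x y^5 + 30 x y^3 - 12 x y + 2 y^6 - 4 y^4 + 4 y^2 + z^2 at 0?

A5

The Hessian of f at 0 is [[18, -12, 0], [-12, 8, 0], [0, 0, 2]] with rank 2, so corank 1. A Groebner basis of the Jacobian ideal J(f) in C{x,y,z} is {x*y^2 - 54*x + 36*y, -81*x + y^3 + 54*y, x^2 - 4*x*y/3 + 4*y^2/9, z}; counting standard monomials gives mu = 5. Corank 1: A-series; mu = 5 gives A_5.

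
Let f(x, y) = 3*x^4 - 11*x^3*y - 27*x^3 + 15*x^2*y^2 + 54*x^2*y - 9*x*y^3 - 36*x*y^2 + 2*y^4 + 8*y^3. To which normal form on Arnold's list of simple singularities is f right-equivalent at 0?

The Hessian of f at 0 has rank 0. Corank 2; j^3 = -(3*x - 2*y)^3 is a perfect cube, so E-series; the 4-jet and mu = 7 give E_7.

E_7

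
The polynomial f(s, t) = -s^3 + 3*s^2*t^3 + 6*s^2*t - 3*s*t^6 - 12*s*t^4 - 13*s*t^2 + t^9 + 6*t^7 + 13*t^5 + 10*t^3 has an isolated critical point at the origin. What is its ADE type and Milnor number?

Type D_{4}, Milnor number mu = 4.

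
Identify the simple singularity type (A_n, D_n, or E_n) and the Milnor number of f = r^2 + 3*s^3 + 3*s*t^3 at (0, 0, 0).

The Hessian of f at 0 has rank 1. Corank 2; j^3 = 3*s^3 is a perfect cube, so E-series; the 4-jet and mu = 7 give E_7.

Type E_{7}, Milnor number mu = 7.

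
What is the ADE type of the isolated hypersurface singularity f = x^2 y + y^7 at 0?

D_{8}

The Hessian of f at 0 is [[0, 0], [0, 0]] with rank 0, so corank 2. A Groebner basis of the Jacobian ideal J(f) in C{x,y} is {x^2/7 + y^6, x^3, x*y}; counting standard monomials gives mu = 8. Corank 2; j^3 = x^2*y has shape L^2 M (L != M), so D-series; mu = 8 gives D_8.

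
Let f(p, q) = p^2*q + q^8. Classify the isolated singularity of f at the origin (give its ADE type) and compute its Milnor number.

Type D9, Milnor number mu = 9.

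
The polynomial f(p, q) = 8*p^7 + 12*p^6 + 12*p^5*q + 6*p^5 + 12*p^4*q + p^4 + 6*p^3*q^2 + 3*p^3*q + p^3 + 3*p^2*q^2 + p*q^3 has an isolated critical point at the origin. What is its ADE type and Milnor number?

Type E_7, Milnor number mu = 7.

The Hessian of f at 0 has rank 0. Corank 2; j^3 = p^3 is a perfect cube, so E-series; the 4-jet and mu = 7 give E_7.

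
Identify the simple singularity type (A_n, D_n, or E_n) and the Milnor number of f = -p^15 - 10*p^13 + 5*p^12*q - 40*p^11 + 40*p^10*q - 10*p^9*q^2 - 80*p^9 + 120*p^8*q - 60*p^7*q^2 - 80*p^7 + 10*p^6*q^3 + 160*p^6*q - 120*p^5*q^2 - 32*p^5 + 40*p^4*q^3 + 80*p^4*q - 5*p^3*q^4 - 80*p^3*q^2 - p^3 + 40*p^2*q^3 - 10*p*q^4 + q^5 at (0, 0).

Type E8, Milnor number mu = 8.

The Hessian of f at 0 has rank 0. Corank 2; j^3 = -p^3 is a perfect cube, so E-series; the 5-jet and mu = 8 give E_8.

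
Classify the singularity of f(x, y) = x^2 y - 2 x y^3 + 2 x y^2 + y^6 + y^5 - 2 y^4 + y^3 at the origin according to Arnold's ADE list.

D_7

The Hessian of f at 0 has rank 0. Corank 2; j^3 = y*(x + y)^2 has shape L^2 M (L != M), so D-series; mu = 7 gives D_7.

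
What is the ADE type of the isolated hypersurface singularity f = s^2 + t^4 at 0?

A_3

The Hessian of f at 0 has rank 1. Corank 1: A-series; mu = 3 gives A_3.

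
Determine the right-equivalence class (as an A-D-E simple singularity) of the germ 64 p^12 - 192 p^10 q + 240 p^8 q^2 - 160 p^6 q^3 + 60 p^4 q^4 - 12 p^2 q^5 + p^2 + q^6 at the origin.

The Hessian of f at 0 has rank 1. Corank 1: A-series; mu = 5 gives A_5.

A_{5}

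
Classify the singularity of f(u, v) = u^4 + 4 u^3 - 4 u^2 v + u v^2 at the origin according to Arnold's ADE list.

The Hessian of f at 0 is [[0, 0], [0, 0]] with rank 0, so corank 2. A Groebner basis of the Jacobian ideal J(f) in C{u,v} is {u*v^2 - 2*u*v + v^2, -4*u*v + v^3 + 2*v^2, u^2 - u*v/2}; counting standard monomials gives mu = 5. Corank 2; j^3 = u*(2*u - v)^2 has shape L^2 M (L != M), so D-series; mu = 5 gives D_5.

D_{5}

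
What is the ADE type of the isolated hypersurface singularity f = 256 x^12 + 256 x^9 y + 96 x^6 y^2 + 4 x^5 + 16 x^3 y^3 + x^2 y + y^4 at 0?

The Hessian of f at 0 has rank 0. Corank 2; j^3 = x^2*y has shape L^2 M (L != M), so D-series; mu = 5 gives D_5.

D_5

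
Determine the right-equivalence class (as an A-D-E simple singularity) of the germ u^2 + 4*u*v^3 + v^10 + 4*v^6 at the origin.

The Hessian of f at 0 is [[2, 0], [0, 0]] with rank 1, so corank 1. A Groebner basis of the Jacobian ideal J(f) in C{u,v} is {u^3, u/2 + v^3}; counting standard monomials gives mu = 9. Corank 1: A-series; mu = 9 gives A_9.

A_{9}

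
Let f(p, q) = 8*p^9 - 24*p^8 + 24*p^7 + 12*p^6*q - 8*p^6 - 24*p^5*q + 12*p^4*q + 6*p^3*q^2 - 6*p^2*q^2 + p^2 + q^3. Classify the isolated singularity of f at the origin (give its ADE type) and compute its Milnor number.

Type A_2, Milnor number mu = 2.

The Hessian of f at 0 has rank 1. Corank 1: A-series; mu = 2 gives A_2.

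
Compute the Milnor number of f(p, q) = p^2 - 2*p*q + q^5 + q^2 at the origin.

4

The Hessian of f at 0 is [[2, -2], [-2, 2]] with rank 1, so corank 1. A Groebner basis of the Jacobian ideal J(f) in C{p,q} is {q^4, p - q}; counting standard monomials gives mu = 4. Corank 1: A-series; mu = 4 gives A_4.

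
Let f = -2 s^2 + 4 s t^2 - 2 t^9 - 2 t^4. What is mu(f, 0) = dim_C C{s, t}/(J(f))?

8

The Hessian of f at 0 is [[-4, 0], [0, 0]] with rank 1, so corank 1. A Groebner basis of the Jacobian ideal J(f) in C{s,t} is {s^4, -s + t^2}; counting standard monomials gives mu = 8. Corank 1: A-series; mu = 8 gives A_8.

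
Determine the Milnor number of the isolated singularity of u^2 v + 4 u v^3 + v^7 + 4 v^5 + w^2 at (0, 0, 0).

8

The Hessian of f at 0 has rank 1. Corank 2; j^3 = u^2*v has shape L^2 M (L != M), so D-series; mu = 8 gives D_8.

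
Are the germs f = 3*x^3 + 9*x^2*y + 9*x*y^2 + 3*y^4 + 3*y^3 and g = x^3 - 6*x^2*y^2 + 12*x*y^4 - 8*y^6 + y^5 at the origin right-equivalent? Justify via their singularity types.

The Hessian of f at 0 has rank 0. Corank 2; j^3 = 3*(x + y)^3 is a perfect cube, so E-series; the 4-jet and mu = 6 give E_6. The Hessian of g at 0 has rank 0. Corank 2; j^3 = x^3 is a perfect cube, so E-series; the 5-jet and mu = 8 give E_8. f is E_6 but g is E_8, hence not right-equivalent.

No.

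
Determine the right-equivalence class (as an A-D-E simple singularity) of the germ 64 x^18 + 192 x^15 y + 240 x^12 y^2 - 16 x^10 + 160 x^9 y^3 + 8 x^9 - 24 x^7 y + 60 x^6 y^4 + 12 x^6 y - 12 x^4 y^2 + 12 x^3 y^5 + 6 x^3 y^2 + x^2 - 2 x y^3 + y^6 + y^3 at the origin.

The Hessian of f at 0 is [[2, 0], [0, 0]] with rank 1, so corank 1. A Groebner basis of the Jacobian ideal J(f) in C{x,y} is {y^2, x}; counting standard monomials gives mu = 2. Corank 1: A-series; mu = 2 gives A_2.

A2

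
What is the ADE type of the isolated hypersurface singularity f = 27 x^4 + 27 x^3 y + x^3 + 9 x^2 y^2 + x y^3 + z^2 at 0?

E_7

The Hessian of f at 0 is [[0, 0, 0], [0, 0, 0], [0, 0, 2]] with rank 1, so corank 2. A Groebner basis of the Jacobian ideal J(f) in C{x,y,z} is {x^2/3 + y^4 + y^3/9, x^3, x^2*y - x^2/9 - y^3/27, 2*x^2/3 + x*y^2 + 2*y^3/9, z}; counting standard monomials gives mu = 7. Corank 2; j^3 = x^3 is a perfect cube, so E-series; the 4-jet and mu = 7 give E_7.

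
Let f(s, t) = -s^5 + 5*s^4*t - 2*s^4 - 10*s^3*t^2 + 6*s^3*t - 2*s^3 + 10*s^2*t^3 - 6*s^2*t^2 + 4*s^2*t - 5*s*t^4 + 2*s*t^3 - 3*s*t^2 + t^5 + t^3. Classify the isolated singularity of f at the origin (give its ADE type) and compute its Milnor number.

The Hessian of f at 0 has rank 0. Corank 2; j^3 = -(s - t)*(2*s^2 - 2*s*t + t^2) splits into three distinct lines over C (the quadratic factor has nonzero discriminant), so D_4.

Type D_4, Milnor number mu = 4.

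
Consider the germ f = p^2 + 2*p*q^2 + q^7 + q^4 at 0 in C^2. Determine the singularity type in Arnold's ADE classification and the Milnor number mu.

Type A_6, Milnor number mu = 6.

The Hessian of f at 0 has rank 1. Corank 1: A-series; mu = 6 gives A_6.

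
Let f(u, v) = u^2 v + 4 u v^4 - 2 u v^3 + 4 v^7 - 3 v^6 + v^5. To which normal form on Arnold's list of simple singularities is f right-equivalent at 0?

D7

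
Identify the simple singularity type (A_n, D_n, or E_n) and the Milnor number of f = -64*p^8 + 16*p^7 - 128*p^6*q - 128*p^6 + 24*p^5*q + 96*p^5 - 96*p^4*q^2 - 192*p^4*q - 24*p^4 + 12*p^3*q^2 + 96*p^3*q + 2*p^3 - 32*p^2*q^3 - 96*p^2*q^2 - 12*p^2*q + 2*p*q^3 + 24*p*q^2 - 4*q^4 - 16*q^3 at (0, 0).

The Hessian of f at 0 has rank 0. Corank 2; j^3 = 2*(p - 2*q)^3 is a perfect cube, so E-series; the 4-jet and mu = 7 give E_7.

Type E_{7}, Milnor number mu = 7.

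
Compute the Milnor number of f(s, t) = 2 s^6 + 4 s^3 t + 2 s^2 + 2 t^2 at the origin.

The Hessian of f at 0 is [[4, 0], [0, 4]] with rank 2, so corank 0. A Groebner basis of the Jacobian ideal J(f) in C{s,t} is {s, t}; counting standard monomials gives mu = 1. Corank 0: nondegenerate Morse point, so A_1.

1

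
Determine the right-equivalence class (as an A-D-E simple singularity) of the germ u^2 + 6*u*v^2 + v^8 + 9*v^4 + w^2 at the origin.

A_7

The Hessian of f at 0 has rank 2. Corank 1: A-series; mu = 7 gives A_7.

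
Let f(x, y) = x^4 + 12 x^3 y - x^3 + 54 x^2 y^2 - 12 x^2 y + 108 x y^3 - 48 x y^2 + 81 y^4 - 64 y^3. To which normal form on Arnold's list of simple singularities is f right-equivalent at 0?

The Hessian of f at 0 has rank 0. Corank 2; j^3 = -(x + 4*y)^3 is a perfect cube, so E-series; the 4-jet and mu = 6 give E_6.

E_6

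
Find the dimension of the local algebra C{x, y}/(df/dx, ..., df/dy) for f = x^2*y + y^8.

The Hessian of f at 0 has rank 0. Corank 2; j^3 = x^2*y has shape L^2 M (L != M), so D-series; mu = 9 gives D_9.

9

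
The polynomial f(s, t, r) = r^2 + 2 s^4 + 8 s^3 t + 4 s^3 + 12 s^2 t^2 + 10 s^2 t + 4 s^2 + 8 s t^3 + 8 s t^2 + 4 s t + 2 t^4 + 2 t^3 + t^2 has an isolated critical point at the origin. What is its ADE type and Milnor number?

The Hessian of f at 0 is [[8, 4, 0], [4, 2, 0], [0, 0, 2]] with rank 2, so corank 1. A Groebner basis of the Jacobian ideal J(f) in C{s,t,r} is {s^2 + 2*s + t, s*t - 4*s - 2*t, 8*s + t^2 + 4*t, r}; counting standard monomials gives mu = 3. Corank 1: A-series; mu = 3 gives A_3.

Type A_3, Milnor number mu = 3.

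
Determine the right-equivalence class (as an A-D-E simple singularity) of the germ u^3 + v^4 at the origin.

The Hessian of f at 0 has rank 0. Corank 2; j^3 = u^3 is a perfect cube, so E-series; the 4-jet and mu = 6 give E_6.

E_{6}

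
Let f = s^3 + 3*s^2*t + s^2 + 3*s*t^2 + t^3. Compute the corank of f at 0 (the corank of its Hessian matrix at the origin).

Hessian at 0 has rank 1.

1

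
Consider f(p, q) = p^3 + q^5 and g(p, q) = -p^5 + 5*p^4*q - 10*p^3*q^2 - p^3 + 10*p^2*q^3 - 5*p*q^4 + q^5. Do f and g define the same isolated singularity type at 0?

The Hessian of f at 0 has rank 0. Corank 2; j^3 = p^3 is a perfect cube, so E-series; the 5-jet and mu = 8 give E_8. The Hessian of g at 0 has rank 0. Corank 2; j^3 = -p^3 is a perfect cube, so E-series; the 5-jet and mu = 8 give E_8. Both have type E_8, hence right-equivalent.

Yes.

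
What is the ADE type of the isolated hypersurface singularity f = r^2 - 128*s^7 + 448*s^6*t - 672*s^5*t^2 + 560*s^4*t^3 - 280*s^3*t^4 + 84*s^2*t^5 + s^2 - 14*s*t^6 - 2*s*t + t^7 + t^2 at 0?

The Hessian of f at 0 has rank 2. Corank 1: A-series; mu = 6 gives A_6.

A6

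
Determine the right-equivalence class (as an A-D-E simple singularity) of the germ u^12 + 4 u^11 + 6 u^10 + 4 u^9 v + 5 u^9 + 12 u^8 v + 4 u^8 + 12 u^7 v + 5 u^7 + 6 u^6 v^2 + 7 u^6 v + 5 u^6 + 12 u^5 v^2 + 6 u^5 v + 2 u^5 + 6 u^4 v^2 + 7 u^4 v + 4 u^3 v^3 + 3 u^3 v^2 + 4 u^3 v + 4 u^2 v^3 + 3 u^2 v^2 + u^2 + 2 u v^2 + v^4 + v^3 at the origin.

A2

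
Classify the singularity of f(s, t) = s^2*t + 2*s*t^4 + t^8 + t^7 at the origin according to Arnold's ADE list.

The Hessian of f at 0 has rank 0. Corank 2; j^3 = s^2*t has shape L^2 M (L != M), so D-series; mu = 9 gives D_9.

D_9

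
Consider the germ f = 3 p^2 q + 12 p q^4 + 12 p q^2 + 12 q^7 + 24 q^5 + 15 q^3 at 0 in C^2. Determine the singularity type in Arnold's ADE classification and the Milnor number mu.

The Hessian of f at 0 has rank 0. Corank 2; j^3 = 3*q*(p^2 + 4*p*q + 5*q^2) splits into three distinct lines over C (the quadratic factor has nonzero discriminant), so D_4.

Type D4, Milnor number mu = 4.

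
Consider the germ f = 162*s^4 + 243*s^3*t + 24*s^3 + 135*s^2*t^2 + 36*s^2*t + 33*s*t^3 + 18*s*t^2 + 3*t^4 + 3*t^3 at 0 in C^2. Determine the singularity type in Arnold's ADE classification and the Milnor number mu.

The Hessian of f at 0 has rank 0. Corank 2; j^3 = 3*(2*s + t)^3 is a perfect cube, so E-series; the 4-jet and mu = 7 give E_7.

Type E_7, Milnor number mu = 7.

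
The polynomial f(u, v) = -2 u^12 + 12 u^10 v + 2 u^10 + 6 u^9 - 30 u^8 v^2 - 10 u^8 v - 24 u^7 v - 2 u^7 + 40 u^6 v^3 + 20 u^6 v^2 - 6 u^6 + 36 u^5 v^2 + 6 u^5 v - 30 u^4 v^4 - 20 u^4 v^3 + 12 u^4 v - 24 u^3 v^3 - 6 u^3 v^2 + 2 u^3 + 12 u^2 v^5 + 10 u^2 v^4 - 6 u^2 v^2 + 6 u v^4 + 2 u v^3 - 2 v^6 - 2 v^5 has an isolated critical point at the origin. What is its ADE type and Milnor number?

Type E_7, Milnor number mu = 7.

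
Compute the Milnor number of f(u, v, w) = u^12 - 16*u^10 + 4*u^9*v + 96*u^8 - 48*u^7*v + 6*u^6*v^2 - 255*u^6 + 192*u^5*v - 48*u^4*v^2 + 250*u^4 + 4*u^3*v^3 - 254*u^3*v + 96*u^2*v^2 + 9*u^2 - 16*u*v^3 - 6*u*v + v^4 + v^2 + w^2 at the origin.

3

The Hessian of f at 0 has rank 2. Corank 1: A-series; mu = 3 gives A_3.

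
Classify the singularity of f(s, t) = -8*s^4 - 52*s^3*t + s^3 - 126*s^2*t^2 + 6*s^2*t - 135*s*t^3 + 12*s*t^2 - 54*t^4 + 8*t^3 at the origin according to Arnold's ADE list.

E7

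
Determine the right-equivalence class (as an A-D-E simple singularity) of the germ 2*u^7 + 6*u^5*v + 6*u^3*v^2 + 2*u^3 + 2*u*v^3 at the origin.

The Hessian of f at 0 has rank 0. Corank 2; j^3 = 2*u^3 is a perfect cube, so E-series; the 4-jet and mu = 7 give E_7.

E7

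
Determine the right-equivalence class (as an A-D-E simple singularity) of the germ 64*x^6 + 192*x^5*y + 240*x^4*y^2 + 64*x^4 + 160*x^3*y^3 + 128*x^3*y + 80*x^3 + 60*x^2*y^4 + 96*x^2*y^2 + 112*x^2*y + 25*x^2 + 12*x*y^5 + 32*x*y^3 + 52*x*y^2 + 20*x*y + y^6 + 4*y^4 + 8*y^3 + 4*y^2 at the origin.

The Hessian of f at 0 has rank 1. Corank 1: A-series; mu = 5 gives A_5.

A_{5}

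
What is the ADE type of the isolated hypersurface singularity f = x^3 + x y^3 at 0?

The Hessian of f at 0 has rank 0. Corank 2; j^3 = x^3 is a perfect cube, so E-series; the 4-jet and mu = 7 give E_7.

E_7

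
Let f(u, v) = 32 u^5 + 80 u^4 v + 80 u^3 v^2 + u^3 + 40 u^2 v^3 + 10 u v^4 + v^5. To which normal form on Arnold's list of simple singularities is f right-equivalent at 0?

The Hessian of f at 0 has rank 0. Corank 2; j^3 = u^3 is a perfect cube, so E-series; the 5-jet and mu = 8 give E_8.

E_8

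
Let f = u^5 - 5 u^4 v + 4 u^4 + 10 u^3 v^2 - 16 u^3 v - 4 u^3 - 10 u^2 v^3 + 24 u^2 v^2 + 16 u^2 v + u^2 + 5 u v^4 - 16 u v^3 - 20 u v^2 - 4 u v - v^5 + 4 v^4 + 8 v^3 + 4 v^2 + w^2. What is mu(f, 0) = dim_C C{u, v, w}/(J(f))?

4

The Hessian of f at 0 has rank 2. Corank 1: A-series; mu = 4 gives A_4.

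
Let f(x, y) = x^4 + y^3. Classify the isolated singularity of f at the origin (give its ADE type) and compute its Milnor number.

Type E_6, Milnor number mu = 6.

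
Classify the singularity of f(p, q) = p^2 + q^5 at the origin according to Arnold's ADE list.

A_{4}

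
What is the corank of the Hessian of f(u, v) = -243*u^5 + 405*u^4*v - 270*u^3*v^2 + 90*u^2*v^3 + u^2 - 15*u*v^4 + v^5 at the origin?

Hessian at 0 has rank 1.

1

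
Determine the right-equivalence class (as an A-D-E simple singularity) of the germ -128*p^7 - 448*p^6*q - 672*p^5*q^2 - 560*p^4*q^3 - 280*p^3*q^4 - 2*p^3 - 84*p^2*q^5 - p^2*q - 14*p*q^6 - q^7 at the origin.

The Hessian of f at 0 has rank 0. Corank 2; j^3 = -p^2*(2*p + q) has shape L^2 M (L != M), so D-series; mu = 8 gives D_8.

D_{8}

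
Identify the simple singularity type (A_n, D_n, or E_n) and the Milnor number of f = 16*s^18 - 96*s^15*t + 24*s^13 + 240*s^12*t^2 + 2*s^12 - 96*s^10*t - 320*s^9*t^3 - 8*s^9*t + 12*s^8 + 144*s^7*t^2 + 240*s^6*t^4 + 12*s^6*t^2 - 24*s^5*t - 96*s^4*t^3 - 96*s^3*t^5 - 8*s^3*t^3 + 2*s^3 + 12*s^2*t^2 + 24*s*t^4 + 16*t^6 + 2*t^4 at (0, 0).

Type E6, Milnor number mu = 6.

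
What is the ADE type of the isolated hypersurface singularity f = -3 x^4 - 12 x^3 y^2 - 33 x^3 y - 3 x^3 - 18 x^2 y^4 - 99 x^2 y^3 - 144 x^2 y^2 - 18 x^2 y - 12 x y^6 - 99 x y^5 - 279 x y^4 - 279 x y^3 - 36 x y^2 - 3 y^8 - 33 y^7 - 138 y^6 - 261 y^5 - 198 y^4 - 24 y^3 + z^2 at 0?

The Hessian of f at 0 has rank 1. Corank 2; j^3 = -3*(x + 2*y)^3 is a perfect cube, so E-series; the 4-jet and mu = 7 give E_7.

E7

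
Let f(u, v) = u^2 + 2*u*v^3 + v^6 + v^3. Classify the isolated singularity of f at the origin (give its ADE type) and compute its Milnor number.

The Hessian of f at 0 has rank 1. Corank 1: A-series; mu = 2 gives A_2.

Type A2, Milnor number mu = 2.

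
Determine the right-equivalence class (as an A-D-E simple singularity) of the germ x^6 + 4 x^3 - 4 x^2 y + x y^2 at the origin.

D7

The Hessian of f at 0 is [[0, 0], [0, 0]] with rank 0, so corank 2. A Groebner basis of the Jacobian ideal J(f) in C{x,y} is {-32*x*y/3 + y^5 + 16*y^2/3, x*y^2 - y^3/2, x^2 - x*y/2}; counting standard monomials gives mu = 7. Corank 2; j^3 = x*(2*x - y)^2 has shape L^2 M (L != M), so D-series; mu = 7 gives D_7.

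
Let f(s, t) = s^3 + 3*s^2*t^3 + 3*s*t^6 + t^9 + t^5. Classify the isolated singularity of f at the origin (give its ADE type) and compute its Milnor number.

Type E8, Milnor number mu = 8.

The Hessian of f at 0 has rank 0. Corank 2; j^3 = s^3 is a perfect cube, so E-series; the 5-jet and mu = 8 give E_8.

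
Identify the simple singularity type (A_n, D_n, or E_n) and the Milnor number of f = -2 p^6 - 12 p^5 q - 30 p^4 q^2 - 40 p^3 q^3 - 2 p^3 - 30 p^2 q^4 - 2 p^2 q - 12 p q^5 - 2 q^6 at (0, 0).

The Hessian of f at 0 is [[0, 0], [0, 0]] with rank 0, so corank 2. A Groebner basis of the Jacobian ideal J(f) in C{p,q} is {-p*q/6 + q^5, p*q^2, p^2 + p*q}; counting standard monomials gives mu = 7. Corank 2; j^3 = -2*p^2*(p + q) has shape L^2 M (L != M), so D-series; mu = 7 gives D_7.

Type D_7, Milnor number mu = 7.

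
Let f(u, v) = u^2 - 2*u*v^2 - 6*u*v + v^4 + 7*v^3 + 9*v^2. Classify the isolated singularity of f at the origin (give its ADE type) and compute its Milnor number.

Type A2, Milnor number mu = 2.

The Hessian of f at 0 has rank 1. Corank 1: A-series; mu = 2 gives A_2.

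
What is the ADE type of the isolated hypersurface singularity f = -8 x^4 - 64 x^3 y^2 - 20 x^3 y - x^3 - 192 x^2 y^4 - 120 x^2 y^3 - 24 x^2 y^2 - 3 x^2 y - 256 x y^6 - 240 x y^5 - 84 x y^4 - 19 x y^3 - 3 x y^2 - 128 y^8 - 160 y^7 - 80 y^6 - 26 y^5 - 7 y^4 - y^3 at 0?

E_{7}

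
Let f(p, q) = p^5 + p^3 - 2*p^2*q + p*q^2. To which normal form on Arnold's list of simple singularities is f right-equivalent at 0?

The Hessian of f at 0 has rank 0. Corank 2; j^3 = p*(p - q)^2 has shape L^2 M (L != M), so D-series; mu = 6 gives D_6.

D6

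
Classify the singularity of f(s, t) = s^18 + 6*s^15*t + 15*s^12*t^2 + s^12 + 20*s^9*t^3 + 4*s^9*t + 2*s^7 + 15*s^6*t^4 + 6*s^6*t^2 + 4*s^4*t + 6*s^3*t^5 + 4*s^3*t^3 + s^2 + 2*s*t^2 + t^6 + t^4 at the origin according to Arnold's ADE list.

The Hessian of f at 0 has rank 1. Corank 1: A-series; mu = 5 gives A_5.

A5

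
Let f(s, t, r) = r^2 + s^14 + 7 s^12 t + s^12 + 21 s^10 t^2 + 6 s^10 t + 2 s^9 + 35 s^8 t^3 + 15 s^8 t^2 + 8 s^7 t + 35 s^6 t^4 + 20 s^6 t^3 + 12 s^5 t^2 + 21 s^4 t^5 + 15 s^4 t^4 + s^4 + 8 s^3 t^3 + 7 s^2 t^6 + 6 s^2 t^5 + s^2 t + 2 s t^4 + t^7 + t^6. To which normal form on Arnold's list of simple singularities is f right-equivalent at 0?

D_7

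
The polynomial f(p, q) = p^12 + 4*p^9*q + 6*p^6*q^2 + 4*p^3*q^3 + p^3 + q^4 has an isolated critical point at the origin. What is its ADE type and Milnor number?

Type E_6, Milnor number mu = 6.

The Hessian of f at 0 has rank 0. Corank 2; j^3 = p^3 is a perfect cube, so E-series; the 4-jet and mu = 6 give E_6.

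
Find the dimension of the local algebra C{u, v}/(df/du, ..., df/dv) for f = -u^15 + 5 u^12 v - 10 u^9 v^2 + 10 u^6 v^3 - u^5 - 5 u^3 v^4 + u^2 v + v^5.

The Hessian of f at 0 has rank 0. Corank 2; j^3 = u^2*v has shape L^2 M (L != M), so D-series; mu = 6 gives D_6.

6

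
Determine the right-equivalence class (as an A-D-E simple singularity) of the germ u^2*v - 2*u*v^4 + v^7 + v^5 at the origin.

D6

The Hessian of f at 0 has rank 0. Corank 2; j^3 = u^2*v has shape L^2 M (L != M), so D-series; mu = 6 gives D_6.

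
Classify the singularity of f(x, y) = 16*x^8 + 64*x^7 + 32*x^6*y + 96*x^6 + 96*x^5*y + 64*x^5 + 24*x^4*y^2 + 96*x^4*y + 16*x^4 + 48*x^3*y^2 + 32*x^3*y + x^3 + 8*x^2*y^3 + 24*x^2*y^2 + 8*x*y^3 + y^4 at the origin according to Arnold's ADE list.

The Hessian of f at 0 is [[0, 0], [0, 0]] with rank 0, so corank 2. A Groebner basis of the Jacobian ideal J(f) in C{x,y} is {y^4, x*y^2 + y^3/6, x^2}; counting standard monomials gives mu = 6. Corank 2; j^3 = x^3 is a perfect cube, so E-series; the 4-jet and mu = 6 give E_6.

E_6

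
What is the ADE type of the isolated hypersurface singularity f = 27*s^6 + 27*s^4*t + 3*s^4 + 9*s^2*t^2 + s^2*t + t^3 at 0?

D_{4}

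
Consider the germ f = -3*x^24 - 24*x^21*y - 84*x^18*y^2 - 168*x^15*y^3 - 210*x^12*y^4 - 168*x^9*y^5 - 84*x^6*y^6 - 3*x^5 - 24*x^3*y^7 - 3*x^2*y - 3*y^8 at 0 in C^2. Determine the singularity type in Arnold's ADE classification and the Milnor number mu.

Type D_{9}, Milnor number mu = 9.

The Hessian of f at 0 is [[0, 0], [0, 0]] with rank 0, so corank 2. A Groebner basis of the Jacobian ideal J(f) in C{x,y} is {x^2/8 + y^7, x^3, x*y}; counting standard monomials gives mu = 9. Corank 2; j^3 = -3*x^2*y has shape L^2 M (L != M), so D-series; mu = 9 gives D_9.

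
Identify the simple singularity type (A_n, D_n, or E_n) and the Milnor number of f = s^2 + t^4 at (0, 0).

Type A3, Milnor number mu = 3.

The Hessian of f at 0 has rank 1. Corank 1: A-series; mu = 3 gives A_3.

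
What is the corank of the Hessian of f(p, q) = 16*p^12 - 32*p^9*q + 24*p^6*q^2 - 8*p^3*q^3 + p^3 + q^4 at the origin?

2

The Hessian at 0 is [[0, 0], [0, 0]] of rank 0; hence corank 2.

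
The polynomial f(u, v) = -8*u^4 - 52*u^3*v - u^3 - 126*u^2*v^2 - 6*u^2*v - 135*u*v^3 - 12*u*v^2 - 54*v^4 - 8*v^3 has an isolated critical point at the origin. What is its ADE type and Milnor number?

Type E_{7}, Milnor number mu = 7.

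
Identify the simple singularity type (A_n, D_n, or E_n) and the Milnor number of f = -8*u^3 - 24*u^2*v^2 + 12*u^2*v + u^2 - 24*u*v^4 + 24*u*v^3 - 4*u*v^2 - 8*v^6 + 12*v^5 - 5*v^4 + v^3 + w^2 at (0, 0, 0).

Type A_{2}, Milnor number mu = 2.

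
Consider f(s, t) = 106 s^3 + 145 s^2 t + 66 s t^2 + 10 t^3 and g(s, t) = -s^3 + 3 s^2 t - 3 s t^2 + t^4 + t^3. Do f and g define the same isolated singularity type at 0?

The Hessian of f at 0 has rank 0. Corank 2; j^3 = (2*s + t)*(53*s^2 + 46*s*t + 10*t^2) splits into three distinct lines over C (the quadratic factor has nonzero discriminant), so D_4. The Hessian of g at 0 has rank 0. Corank 2; j^3 = -(s - t)^3 is a perfect cube, so E-series; the 4-jet and mu = 6 give E_6. f is D_4 but g is E_6, hence not right-equivalent.

No.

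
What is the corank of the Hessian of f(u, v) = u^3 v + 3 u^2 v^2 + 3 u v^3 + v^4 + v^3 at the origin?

2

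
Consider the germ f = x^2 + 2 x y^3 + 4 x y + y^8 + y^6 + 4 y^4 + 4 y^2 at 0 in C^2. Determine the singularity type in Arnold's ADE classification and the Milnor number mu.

Type A7, Milnor number mu = 7.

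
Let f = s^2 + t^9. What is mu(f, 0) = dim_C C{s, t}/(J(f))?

8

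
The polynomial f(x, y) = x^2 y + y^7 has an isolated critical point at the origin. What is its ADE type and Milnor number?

Type D8, Milnor number mu = 8.

The Hessian of f at 0 has rank 0. Corank 2; j^3 = x^2*y has shape L^2 M (L != M), so D-series; mu = 8 gives D_8.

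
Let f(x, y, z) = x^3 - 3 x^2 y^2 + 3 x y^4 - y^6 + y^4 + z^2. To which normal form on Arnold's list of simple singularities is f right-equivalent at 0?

E6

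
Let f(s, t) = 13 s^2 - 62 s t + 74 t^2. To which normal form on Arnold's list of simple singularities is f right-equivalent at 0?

The Hessian of f at 0 is [[26, -62], [-62, 148]] with rank 2, so corank 0. A Groebner basis of the Jacobian ideal J(f) in C{s,t} is {s, t}; counting standard monomials gives mu = 1. Corank 0: nondegenerate Morse point, so A_1.

A_1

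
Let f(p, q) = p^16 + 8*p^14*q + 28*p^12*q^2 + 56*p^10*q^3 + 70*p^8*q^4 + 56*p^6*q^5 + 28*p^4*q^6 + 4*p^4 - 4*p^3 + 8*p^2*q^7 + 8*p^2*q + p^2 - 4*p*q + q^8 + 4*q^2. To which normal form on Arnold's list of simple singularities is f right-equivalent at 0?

The Hessian of f at 0 has rank 1. Corank 1: A-series; mu = 7 gives A_7.

A7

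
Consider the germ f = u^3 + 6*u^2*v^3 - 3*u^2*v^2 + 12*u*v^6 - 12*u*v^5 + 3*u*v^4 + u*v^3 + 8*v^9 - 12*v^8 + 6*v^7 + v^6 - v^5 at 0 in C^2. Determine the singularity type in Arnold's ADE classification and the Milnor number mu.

Type E7, Milnor number mu = 7.

The Hessian of f at 0 is [[0, 0], [0, 0]] with rank 0, so corank 2. A Groebner basis of the Jacobian ideal J(f) in C{u,v} is {-u^2 + v^4 - v^3/3, u^3, u^2*v + u^2/3 + v^3/9, -u^2 + u*v^2 - v^3/3}; counting standard monomials gives mu = 7. Corank 2; j^3 = u^3 is a perfect cube, so E-series; the 4-jet and mu = 7 give E_7.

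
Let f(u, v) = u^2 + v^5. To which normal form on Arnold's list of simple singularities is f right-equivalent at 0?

A4

The Hessian of f at 0 has rank 1. Corank 1: A-series; mu = 4 gives A_4.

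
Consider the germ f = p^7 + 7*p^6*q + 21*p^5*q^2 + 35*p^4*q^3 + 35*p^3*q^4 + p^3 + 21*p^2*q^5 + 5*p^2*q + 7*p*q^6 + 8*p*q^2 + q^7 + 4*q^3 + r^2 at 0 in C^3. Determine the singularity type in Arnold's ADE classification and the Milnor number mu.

Type D_{8}, Milnor number mu = 8.

The Hessian of f at 0 is [[0, 0, 0], [0, 0, 0], [0, 0, 2]] with rank 1, so corank 2. A Groebner basis of the Jacobian ideal J(f) in C{p,q,r} is {p*q/7 + q^6 + 2*q^2/7, p*q^2 + 2*q^3, p^2 + 3*p*q + 2*q^2, r}; counting standard monomials gives mu = 8. Corank 2; j^3 = (p + q)*(p + 2*q)^2 has shape L^2 M (L != M), so D-series; mu = 8 gives D_8.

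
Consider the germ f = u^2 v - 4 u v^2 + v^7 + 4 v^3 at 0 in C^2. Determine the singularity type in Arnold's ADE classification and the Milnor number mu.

Type D8, Milnor number mu = 8.

The Hessian of f at 0 has rank 0. Corank 2; j^3 = v*(u - 2*v)^2 has shape L^2 M (L != M), so D-series; mu = 8 gives D_8.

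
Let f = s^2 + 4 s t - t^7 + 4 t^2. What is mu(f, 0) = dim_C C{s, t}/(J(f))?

6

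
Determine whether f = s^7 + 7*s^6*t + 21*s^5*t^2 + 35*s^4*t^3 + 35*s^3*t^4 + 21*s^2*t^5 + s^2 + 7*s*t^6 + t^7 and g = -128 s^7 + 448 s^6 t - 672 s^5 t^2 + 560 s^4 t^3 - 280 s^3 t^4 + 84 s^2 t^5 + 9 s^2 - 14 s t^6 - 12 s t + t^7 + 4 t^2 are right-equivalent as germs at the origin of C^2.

Yes.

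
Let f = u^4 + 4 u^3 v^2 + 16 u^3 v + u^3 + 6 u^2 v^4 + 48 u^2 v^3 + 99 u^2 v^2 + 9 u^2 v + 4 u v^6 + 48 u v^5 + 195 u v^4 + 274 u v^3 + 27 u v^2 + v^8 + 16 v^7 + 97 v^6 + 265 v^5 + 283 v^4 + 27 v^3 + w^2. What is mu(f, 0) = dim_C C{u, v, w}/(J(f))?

6

The Hessian of f at 0 has rank 1. Corank 2; j^3 = (u + 3*v)^3 is a perfect cube, so E-series; the 4-jet and mu = 6 give E_6.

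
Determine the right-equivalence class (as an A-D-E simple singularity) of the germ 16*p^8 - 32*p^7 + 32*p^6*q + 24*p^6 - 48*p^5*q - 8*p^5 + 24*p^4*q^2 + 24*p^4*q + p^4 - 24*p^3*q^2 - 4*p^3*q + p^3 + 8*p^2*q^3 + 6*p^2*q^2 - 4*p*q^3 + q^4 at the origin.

E_6

The Hessian of f at 0 has rank 0. Corank 2; j^3 = p^3 is a perfect cube, so E-series; the 4-jet and mu = 6 give E_6.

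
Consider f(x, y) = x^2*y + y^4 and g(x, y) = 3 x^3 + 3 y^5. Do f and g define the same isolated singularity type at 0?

No.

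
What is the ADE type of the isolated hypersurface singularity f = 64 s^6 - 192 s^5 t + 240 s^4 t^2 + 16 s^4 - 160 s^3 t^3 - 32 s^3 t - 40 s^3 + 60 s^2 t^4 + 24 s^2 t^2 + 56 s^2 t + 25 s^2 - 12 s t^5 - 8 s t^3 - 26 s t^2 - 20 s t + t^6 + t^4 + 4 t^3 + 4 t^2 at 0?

A5

The Hessian of f at 0 has rank 1. Corank 1: A-series; mu = 5 gives A_5.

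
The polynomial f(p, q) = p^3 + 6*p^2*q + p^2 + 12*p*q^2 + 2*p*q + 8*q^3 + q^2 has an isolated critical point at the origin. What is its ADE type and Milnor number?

Type A2, Milnor number mu = 2.

The Hessian of f at 0 has rank 1. Corank 1: A-series; mu = 2 gives A_2.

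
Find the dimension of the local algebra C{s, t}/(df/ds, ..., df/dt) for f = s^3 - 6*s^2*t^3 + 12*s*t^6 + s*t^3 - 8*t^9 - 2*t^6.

7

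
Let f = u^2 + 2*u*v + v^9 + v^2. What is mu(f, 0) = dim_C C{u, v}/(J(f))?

The Hessian of f at 0 is [[2, 2], [2, 2]] with rank 1, so corank 1. A Groebner basis of the Jacobian ideal J(f) in C{u,v} is {v^8, u + v}; counting standard monomials gives mu = 8. Corank 1: A-series; mu = 8 gives A_8.

8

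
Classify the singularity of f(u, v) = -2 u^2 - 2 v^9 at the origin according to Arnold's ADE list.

A_{8}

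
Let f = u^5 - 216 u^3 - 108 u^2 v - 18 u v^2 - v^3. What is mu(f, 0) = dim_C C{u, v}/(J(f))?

8

The Hessian of f at 0 has rank 0. Corank 2; j^3 = -(6*u + v)^3 is a perfect cube, so E-series; the 5-jet and mu = 8 give E_8.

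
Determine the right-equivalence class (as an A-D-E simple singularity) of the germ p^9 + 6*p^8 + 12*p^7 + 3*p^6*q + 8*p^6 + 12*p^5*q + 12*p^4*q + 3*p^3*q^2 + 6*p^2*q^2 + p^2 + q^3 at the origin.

A_2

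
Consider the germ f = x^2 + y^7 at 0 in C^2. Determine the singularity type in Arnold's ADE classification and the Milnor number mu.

Type A6, Milnor number mu = 6.

The Hessian of f at 0 has rank 1. Corank 1: A-series; mu = 6 gives A_6.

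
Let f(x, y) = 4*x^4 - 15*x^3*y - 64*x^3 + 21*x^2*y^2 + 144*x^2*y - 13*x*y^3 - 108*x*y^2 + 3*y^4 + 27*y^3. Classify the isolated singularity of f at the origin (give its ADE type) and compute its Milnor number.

The Hessian of f at 0 has rank 0. Corank 2; j^3 = -(4*x - 3*y)^3 is a perfect cube, so E-series; the 4-jet and mu = 7 give E_7.

Type E7, Milnor number mu = 7.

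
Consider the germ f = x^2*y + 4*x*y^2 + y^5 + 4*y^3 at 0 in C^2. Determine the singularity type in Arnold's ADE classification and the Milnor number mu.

The Hessian of f at 0 is [[0, 0], [0, 0]] with rank 0, so corank 2. A Groebner basis of the Jacobian ideal J(f) in C{x,y} is {x^2/5 + y^4 - 4*y^2/5, x^3 + 8*y^3, x*y + 2*y^2}; counting standard monomials gives mu = 6. Corank 2; j^3 = y*(x + 2*y)^2 has shape L^2 M (L != M), so D-series; mu = 6 gives D_6.

Type D6, Milnor number mu = 6.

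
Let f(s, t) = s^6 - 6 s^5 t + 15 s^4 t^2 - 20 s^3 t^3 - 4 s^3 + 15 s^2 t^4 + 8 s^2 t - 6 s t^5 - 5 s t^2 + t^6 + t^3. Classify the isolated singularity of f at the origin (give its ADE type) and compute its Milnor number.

Type D_{7}, Milnor number mu = 7.

The Hessian of f at 0 is [[0, 0], [0, 0]] with rank 0, so corank 2. A Groebner basis of the Jacobian ideal J(f) in C{s,t} is {32*s*t/3 + t^5 - 16*t^2/3, s*t^2 - t^3/2, s^2 - 3*s*t/2 + t^2/2}; counting standard monomials gives mu = 7. Corank 2; j^3 = -(s - t)*(2*s - t)^2 has shape L^2 M (L != M), so D-series; mu = 7 gives D_7.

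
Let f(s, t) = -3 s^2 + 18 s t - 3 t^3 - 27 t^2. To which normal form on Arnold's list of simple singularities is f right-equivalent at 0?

A_2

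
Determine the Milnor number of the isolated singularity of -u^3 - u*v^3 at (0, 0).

The Hessian of f at 0 has rank 0. Corank 2; j^3 = -u^3 is a perfect cube, so E-series; the 4-jet and mu = 7 give E_7.

7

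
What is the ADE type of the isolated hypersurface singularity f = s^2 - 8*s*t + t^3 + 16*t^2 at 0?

The Hessian of f at 0 is [[2, -8], [-8, 32]] with rank 1, so corank 1. A Groebner basis of the Jacobian ideal J(f) in C{s,t} is {t^2, s - 4*t}; counting standard monomials gives mu = 2. Corank 1: A-series; mu = 2 gives A_2.

A_2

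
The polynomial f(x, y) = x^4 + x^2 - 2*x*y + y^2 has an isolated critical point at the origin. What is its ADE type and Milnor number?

Type A3, Milnor number mu = 3.

The Hessian of f at 0 has rank 1. Corank 1: A-series; mu = 3 gives A_3.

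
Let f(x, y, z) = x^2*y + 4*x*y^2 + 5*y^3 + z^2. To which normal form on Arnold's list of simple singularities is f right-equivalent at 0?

D_{4}

The Hessian of f at 0 is [[0, 0, 0], [0, 0, 0], [0, 0, 2]] with rank 1, so corank 2. A Groebner basis of the Jacobian ideal J(f) in C{x,y,z} is {y^3, x^2 - y^2, x*y + 2*y^2, z}; counting standard monomials gives mu = 4. Corank 2; j^3 = y*(x^2 + 4*x*y + 5*y^2) splits into three distinct lines over C (the quadratic factor has nonzero discriminant), so D_4.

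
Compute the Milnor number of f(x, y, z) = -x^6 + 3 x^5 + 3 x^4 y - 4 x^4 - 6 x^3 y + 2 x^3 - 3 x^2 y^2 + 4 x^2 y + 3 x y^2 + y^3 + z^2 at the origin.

4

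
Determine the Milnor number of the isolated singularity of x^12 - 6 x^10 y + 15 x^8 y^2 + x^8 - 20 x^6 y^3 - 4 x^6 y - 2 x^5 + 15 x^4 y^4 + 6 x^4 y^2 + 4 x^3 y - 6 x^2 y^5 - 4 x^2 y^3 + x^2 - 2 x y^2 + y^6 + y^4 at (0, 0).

5

The Hessian of f at 0 is [[2, 0], [0, 0]] with rank 1, so corank 1. A Groebner basis of the Jacobian ideal J(f) in C{x,y} is {x^3, x^2*y, -x + y^2}; counting standard monomials gives mu = 5. Corank 1: A-series; mu = 5 gives A_5.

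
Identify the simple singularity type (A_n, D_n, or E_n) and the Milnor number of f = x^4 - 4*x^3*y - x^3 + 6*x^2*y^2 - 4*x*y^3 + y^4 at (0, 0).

The Hessian of f at 0 is [[0, 0], [0, 0]] with rank 0, so corank 2. A Groebner basis of the Jacobian ideal J(f) in C{x,y} is {y^4, x*y^2 - y^3/3, x^2}; counting standard monomials gives mu = 6. Corank 2; j^3 = -x^3 is a perfect cube, so E-series; the 4-jet and mu = 6 give E_6.

Type E_{6}, Milnor number mu = 6.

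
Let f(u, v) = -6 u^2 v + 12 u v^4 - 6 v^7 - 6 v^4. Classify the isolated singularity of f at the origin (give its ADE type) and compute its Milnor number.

The Hessian of f at 0 is [[0, 0], [0, 0]] with rank 0, so corank 2. A Groebner basis of the Jacobian ideal J(f) in C{u,v} is {u^3, u^2/4 + v^3, u*v}; counting standard monomials gives mu = 5. Corank 2; j^3 = -6*u^2*v has shape L^2 M (L != M), so D-series; mu = 5 gives D_5.

Type D_{5}, Milnor number mu = 5.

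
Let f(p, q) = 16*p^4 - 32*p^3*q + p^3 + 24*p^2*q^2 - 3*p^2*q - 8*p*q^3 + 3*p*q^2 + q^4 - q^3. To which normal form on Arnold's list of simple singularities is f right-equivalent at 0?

E6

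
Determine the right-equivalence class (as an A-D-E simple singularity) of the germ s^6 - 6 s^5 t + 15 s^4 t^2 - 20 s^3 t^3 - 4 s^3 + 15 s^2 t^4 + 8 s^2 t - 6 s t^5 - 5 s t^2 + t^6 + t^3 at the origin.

D_{7}

The Hessian of f at 0 has rank 0. Corank 2; j^3 = -(s - t)*(2*s - t)^2 has shape L^2 M (L != M), so D-series; mu = 7 gives D_7.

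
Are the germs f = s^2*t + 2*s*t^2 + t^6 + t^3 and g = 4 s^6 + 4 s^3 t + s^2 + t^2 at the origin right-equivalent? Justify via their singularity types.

The Hessian of f at 0 is [[0, 0], [0, 0]] with rank 0, so corank 2. A Groebner basis of the Jacobian ideal J(f) in C{s,t} is {s^2/6 + t^5 - t^2/6, s^3 + t^3, s*t + t^2}; counting standard monomials gives mu = 7. Corank 2; j^3 = t*(s + t)^2 has shape L^2 M (L != M), so D-series; mu = 7 gives D_7. The Hessian of g at 0 is [[2, 0], [0, 2]] with rank 2, so corank 0. A Groebner basis of the Jacobian ideal J(g) in C{s,t} is {s, t}; counting standard monomials gives mu = 1. Corank 0: nondegenerate Morse point, so A_1. f is D_7 but g is A_1, hence not right-equivalent.

No.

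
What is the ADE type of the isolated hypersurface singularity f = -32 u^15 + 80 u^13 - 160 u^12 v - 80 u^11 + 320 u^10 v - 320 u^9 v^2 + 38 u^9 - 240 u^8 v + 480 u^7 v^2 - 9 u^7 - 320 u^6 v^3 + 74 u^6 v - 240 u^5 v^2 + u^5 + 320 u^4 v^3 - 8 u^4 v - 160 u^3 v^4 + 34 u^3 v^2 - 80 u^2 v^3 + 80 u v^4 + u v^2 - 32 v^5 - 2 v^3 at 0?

The Hessian of f at 0 is [[0, 0], [0, 0]] with rank 0, so corank 2. A Groebner basis of the Jacobian ideal J(f) in C{u,v} is {u^4 + v^2/5, v^3, u*v - 11*v^2/5}; counting standard monomials gives mu = 6. Corank 2; j^3 = v^2*(u - 2*v) has shape L^2 M (L != M), so D-series; mu = 6 gives D_6.

D6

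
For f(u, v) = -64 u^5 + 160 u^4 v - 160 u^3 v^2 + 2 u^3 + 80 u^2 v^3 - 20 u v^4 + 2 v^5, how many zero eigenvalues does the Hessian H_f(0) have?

Hessian at 0 has rank 0.

2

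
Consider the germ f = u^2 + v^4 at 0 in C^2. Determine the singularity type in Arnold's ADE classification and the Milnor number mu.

The Hessian of f at 0 has rank 1. Corank 1: A-series; mu = 3 gives A_3.

Type A3, Milnor number mu = 3.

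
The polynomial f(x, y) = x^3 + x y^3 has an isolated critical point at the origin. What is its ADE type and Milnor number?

Type E_7, Milnor number mu = 7.

The Hessian of f at 0 is [[0, 0], [0, 0]] with rank 0, so corank 2. A Groebner basis of the Jacobian ideal J(f) in C{x,y} is {x^3, x*y^2, 3*x^2 + y^3}; counting standard monomials gives mu = 7. Corank 2; j^3 = x^3 is a perfect cube, so E-series; the 4-jet and mu = 7 give E_7.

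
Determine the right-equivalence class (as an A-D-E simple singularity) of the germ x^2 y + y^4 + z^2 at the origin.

D_5

The Hessian of f at 0 is [[0, 0, 0], [0, 0, 0], [0, 0, 2]] with rank 1, so corank 2. A Groebner basis of the Jacobian ideal J(f) in C{x,y,z} is {x^3, x^2/4 + y^3, x*y, z}; counting standard monomials gives mu = 5. Corank 2; j^3 = x^2*y has shape L^2 M (L != M), so D-series; mu = 5 gives D_5.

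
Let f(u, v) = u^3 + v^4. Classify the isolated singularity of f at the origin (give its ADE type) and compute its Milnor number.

The Hessian of f at 0 has rank 0. Corank 2; j^3 = u^3 is a perfect cube, so E-series; the 4-jet and mu = 6 give E_6.

Type E6, Milnor number mu = 6.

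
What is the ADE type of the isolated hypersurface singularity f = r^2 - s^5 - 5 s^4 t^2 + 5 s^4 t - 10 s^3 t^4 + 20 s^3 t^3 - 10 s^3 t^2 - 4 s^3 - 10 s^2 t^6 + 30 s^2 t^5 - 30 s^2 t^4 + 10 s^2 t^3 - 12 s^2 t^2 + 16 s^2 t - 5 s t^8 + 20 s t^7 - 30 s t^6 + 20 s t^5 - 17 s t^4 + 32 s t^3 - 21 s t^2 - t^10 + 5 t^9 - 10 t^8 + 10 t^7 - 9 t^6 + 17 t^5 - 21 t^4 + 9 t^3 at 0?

D_6

The Hessian of f at 0 has rank 1. Corank 2; j^3 = -(s - t)*(2*s - 3*t)^2 has shape L^2 M (L != M), so D-series; mu = 6 gives D_6.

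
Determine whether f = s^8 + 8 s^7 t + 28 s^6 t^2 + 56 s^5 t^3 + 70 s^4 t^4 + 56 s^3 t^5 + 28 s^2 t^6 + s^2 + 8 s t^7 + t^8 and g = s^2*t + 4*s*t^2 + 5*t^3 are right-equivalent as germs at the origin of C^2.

No.

The Hessian of f at 0 has rank 1. Corank 1: A-series; mu = 7 gives A_7. The Hessian of g at 0 has rank 0. Corank 2; j^3 = t*(s^2 + 4*s*t + 5*t^2) splits into three distinct lines over C (the quadratic factor has nonzero discriminant), so D_4. f is A_7 but g is D_4, hence not right-equivalent.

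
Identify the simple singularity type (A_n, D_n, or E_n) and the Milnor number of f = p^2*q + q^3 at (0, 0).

Type D_{4}, Milnor number mu = 4.

The Hessian of f at 0 has rank 0. Corank 2; j^3 = q*(p^2 + q^2) splits into three distinct lines over C (the quadratic factor has nonzero discriminant), so D_4.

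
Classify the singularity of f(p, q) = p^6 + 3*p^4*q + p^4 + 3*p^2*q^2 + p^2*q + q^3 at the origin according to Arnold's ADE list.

D_4

The Hessian of f at 0 is [[0, 0], [0, 0]] with rank 0, so corank 2. A Groebner basis of the Jacobian ideal J(f) in C{p,q} is {q^3, p^2 + 3*q^2, p*q}; counting standard monomials gives mu = 4. Corank 2; j^3 = q*(p^2 + q^2) splits into three distinct lines over C (the quadratic factor has nonzero discriminant), so D_4.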